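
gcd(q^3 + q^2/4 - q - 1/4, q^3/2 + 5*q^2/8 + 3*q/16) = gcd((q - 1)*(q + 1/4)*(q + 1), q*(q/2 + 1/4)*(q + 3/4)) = 1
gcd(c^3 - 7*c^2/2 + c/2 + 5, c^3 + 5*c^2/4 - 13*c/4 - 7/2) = c + 1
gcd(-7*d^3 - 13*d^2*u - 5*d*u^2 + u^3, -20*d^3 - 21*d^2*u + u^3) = d + u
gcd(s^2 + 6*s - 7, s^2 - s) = s - 1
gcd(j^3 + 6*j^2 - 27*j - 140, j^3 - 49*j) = j + 7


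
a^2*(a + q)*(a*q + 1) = a^4*q + a^3*q^2 + a^3 + a^2*q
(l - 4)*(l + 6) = l^2 + 2*l - 24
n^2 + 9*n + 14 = (n + 2)*(n + 7)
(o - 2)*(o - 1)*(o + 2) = o^3 - o^2 - 4*o + 4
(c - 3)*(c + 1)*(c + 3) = c^3 + c^2 - 9*c - 9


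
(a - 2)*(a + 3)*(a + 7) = a^3 + 8*a^2 + a - 42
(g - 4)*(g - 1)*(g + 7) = g^3 + 2*g^2 - 31*g + 28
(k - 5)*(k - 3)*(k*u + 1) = k^3*u - 8*k^2*u + k^2 + 15*k*u - 8*k + 15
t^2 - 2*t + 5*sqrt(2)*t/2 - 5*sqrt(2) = (t - 2)*(t + 5*sqrt(2)/2)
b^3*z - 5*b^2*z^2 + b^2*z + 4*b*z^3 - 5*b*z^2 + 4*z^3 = (b - 4*z)*(b - z)*(b*z + z)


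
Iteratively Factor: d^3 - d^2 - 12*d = (d - 4)*(d^2 + 3*d) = d*(d - 4)*(d + 3)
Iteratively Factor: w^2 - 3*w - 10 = (w - 5)*(w + 2)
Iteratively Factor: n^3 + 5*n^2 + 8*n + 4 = (n + 2)*(n^2 + 3*n + 2) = (n + 2)^2*(n + 1)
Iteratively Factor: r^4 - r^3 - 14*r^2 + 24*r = (r + 4)*(r^3 - 5*r^2 + 6*r) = r*(r + 4)*(r^2 - 5*r + 6) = r*(r - 3)*(r + 4)*(r - 2)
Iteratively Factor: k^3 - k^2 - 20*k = (k + 4)*(k^2 - 5*k) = (k - 5)*(k + 4)*(k)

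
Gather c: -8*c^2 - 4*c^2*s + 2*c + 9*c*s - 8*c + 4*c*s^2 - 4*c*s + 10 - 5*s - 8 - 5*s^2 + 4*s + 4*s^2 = c^2*(-4*s - 8) + c*(4*s^2 + 5*s - 6) - s^2 - s + 2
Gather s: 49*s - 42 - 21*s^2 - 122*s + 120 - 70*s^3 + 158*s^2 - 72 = -70*s^3 + 137*s^2 - 73*s + 6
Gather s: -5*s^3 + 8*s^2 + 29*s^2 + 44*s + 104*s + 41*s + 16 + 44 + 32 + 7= -5*s^3 + 37*s^2 + 189*s + 99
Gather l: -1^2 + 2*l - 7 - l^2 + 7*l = -l^2 + 9*l - 8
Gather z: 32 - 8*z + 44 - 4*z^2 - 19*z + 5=-4*z^2 - 27*z + 81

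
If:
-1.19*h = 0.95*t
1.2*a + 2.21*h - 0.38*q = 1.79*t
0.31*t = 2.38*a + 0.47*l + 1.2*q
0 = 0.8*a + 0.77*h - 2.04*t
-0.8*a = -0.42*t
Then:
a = 0.00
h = 0.00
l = 0.00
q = 0.00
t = 0.00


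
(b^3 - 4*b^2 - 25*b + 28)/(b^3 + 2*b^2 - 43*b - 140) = (b - 1)/(b + 5)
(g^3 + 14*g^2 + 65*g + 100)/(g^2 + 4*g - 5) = (g^2 + 9*g + 20)/(g - 1)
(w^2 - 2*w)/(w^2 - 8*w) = (w - 2)/(w - 8)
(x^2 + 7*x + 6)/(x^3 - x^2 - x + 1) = (x + 6)/(x^2 - 2*x + 1)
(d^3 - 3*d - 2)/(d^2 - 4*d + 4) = (d^2 + 2*d + 1)/(d - 2)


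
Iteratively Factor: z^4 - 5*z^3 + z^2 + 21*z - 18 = (z - 3)*(z^3 - 2*z^2 - 5*z + 6) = (z - 3)*(z - 1)*(z^2 - z - 6) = (z - 3)*(z - 1)*(z + 2)*(z - 3)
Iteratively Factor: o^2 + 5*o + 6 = (o + 2)*(o + 3)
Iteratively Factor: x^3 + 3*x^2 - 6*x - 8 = (x + 1)*(x^2 + 2*x - 8) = (x - 2)*(x + 1)*(x + 4)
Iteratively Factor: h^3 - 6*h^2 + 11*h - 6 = (h - 2)*(h^2 - 4*h + 3) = (h - 3)*(h - 2)*(h - 1)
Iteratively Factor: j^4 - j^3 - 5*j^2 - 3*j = (j + 1)*(j^3 - 2*j^2 - 3*j) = (j - 3)*(j + 1)*(j^2 + j) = (j - 3)*(j + 1)^2*(j)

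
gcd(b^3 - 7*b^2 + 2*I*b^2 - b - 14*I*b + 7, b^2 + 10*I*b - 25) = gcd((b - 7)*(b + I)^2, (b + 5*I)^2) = 1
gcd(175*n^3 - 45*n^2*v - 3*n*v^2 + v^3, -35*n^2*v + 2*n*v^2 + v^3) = -35*n^2 + 2*n*v + v^2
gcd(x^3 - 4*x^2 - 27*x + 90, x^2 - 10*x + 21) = x - 3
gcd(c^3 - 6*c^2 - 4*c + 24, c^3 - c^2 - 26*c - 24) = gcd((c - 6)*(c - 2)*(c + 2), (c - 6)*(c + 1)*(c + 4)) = c - 6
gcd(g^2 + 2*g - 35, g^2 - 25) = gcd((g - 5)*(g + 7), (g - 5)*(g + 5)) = g - 5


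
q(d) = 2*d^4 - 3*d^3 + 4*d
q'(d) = 8*d^3 - 9*d^2 + 4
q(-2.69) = 152.36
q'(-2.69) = -216.85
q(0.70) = 2.25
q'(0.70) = 2.33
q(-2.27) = 79.12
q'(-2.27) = -135.95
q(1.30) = 4.32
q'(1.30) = 6.37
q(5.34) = 1190.82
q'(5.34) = 965.55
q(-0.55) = -1.52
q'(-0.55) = -0.05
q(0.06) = 0.24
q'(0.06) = 3.97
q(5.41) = 1259.86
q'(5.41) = 1007.31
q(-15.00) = 111315.00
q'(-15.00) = -29021.00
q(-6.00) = 3216.00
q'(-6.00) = -2048.00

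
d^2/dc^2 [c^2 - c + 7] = 2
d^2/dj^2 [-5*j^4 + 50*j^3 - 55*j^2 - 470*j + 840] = -60*j^2 + 300*j - 110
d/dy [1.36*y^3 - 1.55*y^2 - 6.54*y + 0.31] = 4.08*y^2 - 3.1*y - 6.54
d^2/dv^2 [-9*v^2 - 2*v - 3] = -18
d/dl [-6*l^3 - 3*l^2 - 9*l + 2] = -18*l^2 - 6*l - 9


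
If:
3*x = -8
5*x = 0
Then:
No Solution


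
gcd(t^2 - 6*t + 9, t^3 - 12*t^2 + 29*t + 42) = 1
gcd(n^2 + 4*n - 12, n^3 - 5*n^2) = 1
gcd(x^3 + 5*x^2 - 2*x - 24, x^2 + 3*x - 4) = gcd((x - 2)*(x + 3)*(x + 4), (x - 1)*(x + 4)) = x + 4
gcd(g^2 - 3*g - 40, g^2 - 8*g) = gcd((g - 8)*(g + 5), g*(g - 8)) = g - 8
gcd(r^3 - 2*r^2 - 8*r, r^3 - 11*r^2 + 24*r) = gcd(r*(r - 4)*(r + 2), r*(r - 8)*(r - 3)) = r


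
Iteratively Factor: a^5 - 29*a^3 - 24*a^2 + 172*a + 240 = (a + 4)*(a^4 - 4*a^3 - 13*a^2 + 28*a + 60) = (a + 2)*(a + 4)*(a^3 - 6*a^2 - a + 30) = (a + 2)^2*(a + 4)*(a^2 - 8*a + 15) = (a - 3)*(a + 2)^2*(a + 4)*(a - 5)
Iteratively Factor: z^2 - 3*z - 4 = (z - 4)*(z + 1)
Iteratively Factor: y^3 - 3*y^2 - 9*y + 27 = (y + 3)*(y^2 - 6*y + 9) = (y - 3)*(y + 3)*(y - 3)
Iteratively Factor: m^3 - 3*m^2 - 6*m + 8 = (m - 1)*(m^2 - 2*m - 8) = (m - 1)*(m + 2)*(m - 4)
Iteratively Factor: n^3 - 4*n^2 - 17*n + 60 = (n - 3)*(n^2 - n - 20) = (n - 3)*(n + 4)*(n - 5)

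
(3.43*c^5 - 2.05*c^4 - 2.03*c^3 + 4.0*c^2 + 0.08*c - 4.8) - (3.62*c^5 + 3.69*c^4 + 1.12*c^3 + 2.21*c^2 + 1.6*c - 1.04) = -0.19*c^5 - 5.74*c^4 - 3.15*c^3 + 1.79*c^2 - 1.52*c - 3.76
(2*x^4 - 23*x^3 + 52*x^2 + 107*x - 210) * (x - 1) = 2*x^5 - 25*x^4 + 75*x^3 + 55*x^2 - 317*x + 210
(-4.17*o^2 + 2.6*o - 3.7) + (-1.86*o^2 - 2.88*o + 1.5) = -6.03*o^2 - 0.28*o - 2.2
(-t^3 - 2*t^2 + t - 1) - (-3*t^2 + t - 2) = -t^3 + t^2 + 1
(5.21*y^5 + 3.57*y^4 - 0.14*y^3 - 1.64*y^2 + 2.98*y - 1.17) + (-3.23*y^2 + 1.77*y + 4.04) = 5.21*y^5 + 3.57*y^4 - 0.14*y^3 - 4.87*y^2 + 4.75*y + 2.87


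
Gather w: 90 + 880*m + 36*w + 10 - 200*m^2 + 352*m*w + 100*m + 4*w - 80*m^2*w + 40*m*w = -200*m^2 + 980*m + w*(-80*m^2 + 392*m + 40) + 100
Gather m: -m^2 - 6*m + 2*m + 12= -m^2 - 4*m + 12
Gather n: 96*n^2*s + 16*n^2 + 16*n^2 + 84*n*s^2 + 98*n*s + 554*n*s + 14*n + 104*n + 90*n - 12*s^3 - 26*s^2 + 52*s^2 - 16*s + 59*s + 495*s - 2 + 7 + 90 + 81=n^2*(96*s + 32) + n*(84*s^2 + 652*s + 208) - 12*s^3 + 26*s^2 + 538*s + 176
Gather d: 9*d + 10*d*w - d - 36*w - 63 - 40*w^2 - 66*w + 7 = d*(10*w + 8) - 40*w^2 - 102*w - 56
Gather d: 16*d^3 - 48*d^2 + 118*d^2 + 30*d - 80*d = 16*d^3 + 70*d^2 - 50*d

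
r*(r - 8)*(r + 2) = r^3 - 6*r^2 - 16*r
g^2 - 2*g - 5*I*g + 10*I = (g - 2)*(g - 5*I)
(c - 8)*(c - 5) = c^2 - 13*c + 40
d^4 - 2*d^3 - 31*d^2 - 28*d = d*(d - 7)*(d + 1)*(d + 4)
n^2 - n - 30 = (n - 6)*(n + 5)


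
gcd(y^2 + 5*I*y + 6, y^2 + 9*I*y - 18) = y + 6*I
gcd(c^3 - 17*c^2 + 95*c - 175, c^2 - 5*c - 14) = c - 7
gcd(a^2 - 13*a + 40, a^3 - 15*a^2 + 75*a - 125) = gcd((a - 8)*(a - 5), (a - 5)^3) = a - 5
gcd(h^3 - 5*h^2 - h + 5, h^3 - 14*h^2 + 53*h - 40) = h^2 - 6*h + 5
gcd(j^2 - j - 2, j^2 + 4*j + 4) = 1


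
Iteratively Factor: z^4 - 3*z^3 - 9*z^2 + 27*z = (z - 3)*(z^3 - 9*z) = z*(z - 3)*(z^2 - 9) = z*(z - 3)*(z + 3)*(z - 3)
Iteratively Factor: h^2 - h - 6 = (h + 2)*(h - 3)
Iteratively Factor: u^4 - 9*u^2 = (u)*(u^3 - 9*u) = u^2*(u^2 - 9) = u^2*(u + 3)*(u - 3)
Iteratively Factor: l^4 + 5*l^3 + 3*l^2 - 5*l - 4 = (l + 4)*(l^3 + l^2 - l - 1) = (l + 1)*(l + 4)*(l^2 - 1) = (l - 1)*(l + 1)*(l + 4)*(l + 1)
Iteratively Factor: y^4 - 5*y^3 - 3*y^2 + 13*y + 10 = (y - 2)*(y^3 - 3*y^2 - 9*y - 5) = (y - 2)*(y + 1)*(y^2 - 4*y - 5) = (y - 5)*(y - 2)*(y + 1)*(y + 1)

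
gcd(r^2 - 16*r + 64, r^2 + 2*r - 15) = 1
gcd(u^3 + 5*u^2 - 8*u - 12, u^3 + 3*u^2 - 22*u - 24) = u^2 + 7*u + 6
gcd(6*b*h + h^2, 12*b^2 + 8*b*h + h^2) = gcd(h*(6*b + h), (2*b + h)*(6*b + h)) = 6*b + h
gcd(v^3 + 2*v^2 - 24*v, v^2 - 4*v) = v^2 - 4*v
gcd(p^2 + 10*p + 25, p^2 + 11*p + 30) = p + 5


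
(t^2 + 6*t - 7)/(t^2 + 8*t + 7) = (t - 1)/(t + 1)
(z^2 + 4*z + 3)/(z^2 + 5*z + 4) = (z + 3)/(z + 4)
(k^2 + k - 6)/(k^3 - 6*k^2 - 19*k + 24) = (k - 2)/(k^2 - 9*k + 8)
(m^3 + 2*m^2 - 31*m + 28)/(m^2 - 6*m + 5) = (m^2 + 3*m - 28)/(m - 5)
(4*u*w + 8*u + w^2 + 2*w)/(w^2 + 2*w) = (4*u + w)/w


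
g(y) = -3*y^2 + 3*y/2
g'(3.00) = -16.50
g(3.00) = -22.50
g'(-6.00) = 37.50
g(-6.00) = -117.00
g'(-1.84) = 12.54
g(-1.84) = -12.92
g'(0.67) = -2.52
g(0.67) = -0.34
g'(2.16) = -11.46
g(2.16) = -10.76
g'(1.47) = -7.32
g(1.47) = -4.28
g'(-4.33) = 27.48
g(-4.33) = -62.74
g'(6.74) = -38.94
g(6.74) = -126.17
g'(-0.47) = 4.32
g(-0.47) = -1.37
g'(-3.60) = 23.10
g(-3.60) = -44.28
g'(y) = 3/2 - 6*y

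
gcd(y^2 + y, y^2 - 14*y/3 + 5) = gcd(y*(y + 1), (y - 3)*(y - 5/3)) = 1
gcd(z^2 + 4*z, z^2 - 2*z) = z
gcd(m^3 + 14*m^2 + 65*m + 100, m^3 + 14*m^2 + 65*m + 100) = m^3 + 14*m^2 + 65*m + 100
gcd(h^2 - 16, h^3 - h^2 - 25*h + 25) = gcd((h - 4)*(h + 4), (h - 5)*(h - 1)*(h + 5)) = 1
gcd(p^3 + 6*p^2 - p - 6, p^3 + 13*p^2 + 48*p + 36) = p^2 + 7*p + 6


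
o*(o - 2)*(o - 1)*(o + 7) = o^4 + 4*o^3 - 19*o^2 + 14*o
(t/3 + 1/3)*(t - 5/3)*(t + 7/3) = t^3/3 + 5*t^2/9 - 29*t/27 - 35/27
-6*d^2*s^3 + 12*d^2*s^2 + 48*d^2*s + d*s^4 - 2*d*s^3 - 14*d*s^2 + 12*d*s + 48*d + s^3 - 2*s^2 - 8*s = (-6*d + s)*(s - 4)*(s + 2)*(d*s + 1)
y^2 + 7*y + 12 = (y + 3)*(y + 4)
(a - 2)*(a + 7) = a^2 + 5*a - 14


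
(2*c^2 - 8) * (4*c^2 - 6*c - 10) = 8*c^4 - 12*c^3 - 52*c^2 + 48*c + 80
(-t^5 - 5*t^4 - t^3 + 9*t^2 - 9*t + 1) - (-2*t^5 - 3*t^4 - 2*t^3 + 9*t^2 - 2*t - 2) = t^5 - 2*t^4 + t^3 - 7*t + 3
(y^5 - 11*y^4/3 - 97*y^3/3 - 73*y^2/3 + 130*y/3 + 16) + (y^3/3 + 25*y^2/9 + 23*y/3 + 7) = y^5 - 11*y^4/3 - 32*y^3 - 194*y^2/9 + 51*y + 23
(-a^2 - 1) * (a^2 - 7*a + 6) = -a^4 + 7*a^3 - 7*a^2 + 7*a - 6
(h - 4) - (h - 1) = -3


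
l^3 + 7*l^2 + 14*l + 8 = (l + 1)*(l + 2)*(l + 4)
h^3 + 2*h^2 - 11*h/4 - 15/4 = (h - 3/2)*(h + 1)*(h + 5/2)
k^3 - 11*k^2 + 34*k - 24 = (k - 6)*(k - 4)*(k - 1)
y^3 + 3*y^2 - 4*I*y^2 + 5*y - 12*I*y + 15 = (y + 3)*(y - 5*I)*(y + I)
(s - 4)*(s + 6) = s^2 + 2*s - 24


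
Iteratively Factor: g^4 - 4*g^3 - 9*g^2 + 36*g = (g - 4)*(g^3 - 9*g) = g*(g - 4)*(g^2 - 9) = g*(g - 4)*(g + 3)*(g - 3)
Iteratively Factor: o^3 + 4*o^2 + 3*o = (o + 1)*(o^2 + 3*o) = o*(o + 1)*(o + 3)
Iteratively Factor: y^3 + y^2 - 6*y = (y - 2)*(y^2 + 3*y) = (y - 2)*(y + 3)*(y)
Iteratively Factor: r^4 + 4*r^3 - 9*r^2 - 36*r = (r - 3)*(r^3 + 7*r^2 + 12*r) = (r - 3)*(r + 3)*(r^2 + 4*r) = r*(r - 3)*(r + 3)*(r + 4)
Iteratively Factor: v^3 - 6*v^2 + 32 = (v - 4)*(v^2 - 2*v - 8) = (v - 4)^2*(v + 2)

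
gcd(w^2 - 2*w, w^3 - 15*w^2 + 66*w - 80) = w - 2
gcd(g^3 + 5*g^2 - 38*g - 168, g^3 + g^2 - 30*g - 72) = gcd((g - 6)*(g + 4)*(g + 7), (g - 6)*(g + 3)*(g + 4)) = g^2 - 2*g - 24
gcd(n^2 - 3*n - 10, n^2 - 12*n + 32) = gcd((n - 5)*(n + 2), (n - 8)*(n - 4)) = 1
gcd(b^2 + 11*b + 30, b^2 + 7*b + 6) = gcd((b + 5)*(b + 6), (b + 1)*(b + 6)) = b + 6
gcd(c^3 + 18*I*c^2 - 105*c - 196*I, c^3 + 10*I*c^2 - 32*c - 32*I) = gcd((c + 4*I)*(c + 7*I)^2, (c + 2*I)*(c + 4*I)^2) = c + 4*I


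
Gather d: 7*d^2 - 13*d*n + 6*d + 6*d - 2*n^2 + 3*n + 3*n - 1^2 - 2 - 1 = 7*d^2 + d*(12 - 13*n) - 2*n^2 + 6*n - 4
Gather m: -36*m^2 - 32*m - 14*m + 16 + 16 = -36*m^2 - 46*m + 32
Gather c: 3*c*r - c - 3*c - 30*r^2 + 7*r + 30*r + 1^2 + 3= c*(3*r - 4) - 30*r^2 + 37*r + 4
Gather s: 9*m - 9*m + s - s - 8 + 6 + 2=0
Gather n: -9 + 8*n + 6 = 8*n - 3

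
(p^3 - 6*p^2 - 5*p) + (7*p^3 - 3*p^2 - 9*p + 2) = 8*p^3 - 9*p^2 - 14*p + 2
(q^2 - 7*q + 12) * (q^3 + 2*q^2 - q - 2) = q^5 - 5*q^4 - 3*q^3 + 29*q^2 + 2*q - 24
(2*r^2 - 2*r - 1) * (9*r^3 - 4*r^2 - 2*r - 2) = 18*r^5 - 26*r^4 - 5*r^3 + 4*r^2 + 6*r + 2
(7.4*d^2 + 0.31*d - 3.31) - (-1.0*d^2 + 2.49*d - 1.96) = 8.4*d^2 - 2.18*d - 1.35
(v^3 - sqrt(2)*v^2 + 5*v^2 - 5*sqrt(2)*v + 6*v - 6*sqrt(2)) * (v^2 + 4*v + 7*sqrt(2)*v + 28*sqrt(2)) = v^5 + 6*sqrt(2)*v^4 + 9*v^4 + 12*v^3 + 54*sqrt(2)*v^3 - 102*v^2 + 156*sqrt(2)*v^2 - 364*v + 144*sqrt(2)*v - 336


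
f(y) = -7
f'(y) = 0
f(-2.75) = -7.00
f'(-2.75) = 0.00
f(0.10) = -7.00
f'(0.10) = 0.00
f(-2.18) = -7.00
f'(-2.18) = 0.00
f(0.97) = -7.00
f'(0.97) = 0.00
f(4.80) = -7.00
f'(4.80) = 0.00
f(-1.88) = -7.00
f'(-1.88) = 0.00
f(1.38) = -7.00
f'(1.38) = 0.00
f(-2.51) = -7.00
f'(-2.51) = 0.00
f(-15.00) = -7.00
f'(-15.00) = 0.00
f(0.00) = -7.00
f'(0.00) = 0.00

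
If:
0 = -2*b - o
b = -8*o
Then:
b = 0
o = 0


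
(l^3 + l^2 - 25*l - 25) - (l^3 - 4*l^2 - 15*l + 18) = 5*l^2 - 10*l - 43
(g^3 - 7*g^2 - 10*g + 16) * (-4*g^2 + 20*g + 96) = -4*g^5 + 48*g^4 - 4*g^3 - 936*g^2 - 640*g + 1536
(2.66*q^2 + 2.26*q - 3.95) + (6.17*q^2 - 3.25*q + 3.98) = 8.83*q^2 - 0.99*q + 0.0299999999999998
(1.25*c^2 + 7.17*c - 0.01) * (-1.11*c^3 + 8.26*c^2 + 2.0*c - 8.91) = -1.3875*c^5 + 2.3663*c^4 + 61.7353*c^3 + 3.1199*c^2 - 63.9047*c + 0.0891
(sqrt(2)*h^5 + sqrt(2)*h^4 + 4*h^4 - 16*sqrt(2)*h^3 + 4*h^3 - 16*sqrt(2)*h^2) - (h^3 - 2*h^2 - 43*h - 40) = sqrt(2)*h^5 + sqrt(2)*h^4 + 4*h^4 - 16*sqrt(2)*h^3 + 3*h^3 - 16*sqrt(2)*h^2 + 2*h^2 + 43*h + 40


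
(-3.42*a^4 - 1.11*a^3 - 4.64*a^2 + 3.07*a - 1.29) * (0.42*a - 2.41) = -1.4364*a^5 + 7.776*a^4 + 0.726300000000001*a^3 + 12.4718*a^2 - 7.9405*a + 3.1089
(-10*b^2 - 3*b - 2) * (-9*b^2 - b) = 90*b^4 + 37*b^3 + 21*b^2 + 2*b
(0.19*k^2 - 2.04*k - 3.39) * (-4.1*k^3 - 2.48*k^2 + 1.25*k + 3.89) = -0.779*k^5 + 7.8928*k^4 + 19.1957*k^3 + 6.5963*k^2 - 12.1731*k - 13.1871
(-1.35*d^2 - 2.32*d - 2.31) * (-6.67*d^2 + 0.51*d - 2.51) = 9.0045*d^4 + 14.7859*d^3 + 17.613*d^2 + 4.6451*d + 5.7981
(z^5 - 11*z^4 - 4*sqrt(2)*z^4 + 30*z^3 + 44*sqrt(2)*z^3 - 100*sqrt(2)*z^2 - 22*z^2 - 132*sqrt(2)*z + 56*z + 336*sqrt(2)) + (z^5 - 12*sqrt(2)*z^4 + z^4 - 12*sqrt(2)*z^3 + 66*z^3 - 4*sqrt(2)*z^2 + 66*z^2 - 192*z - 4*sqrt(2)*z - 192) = 2*z^5 - 16*sqrt(2)*z^4 - 10*z^4 + 32*sqrt(2)*z^3 + 96*z^3 - 104*sqrt(2)*z^2 + 44*z^2 - 136*sqrt(2)*z - 136*z - 192 + 336*sqrt(2)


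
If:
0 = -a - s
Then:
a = -s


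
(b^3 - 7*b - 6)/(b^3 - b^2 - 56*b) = (-b^3 + 7*b + 6)/(b*(-b^2 + b + 56))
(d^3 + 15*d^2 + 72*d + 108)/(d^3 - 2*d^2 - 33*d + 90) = (d^2 + 9*d + 18)/(d^2 - 8*d + 15)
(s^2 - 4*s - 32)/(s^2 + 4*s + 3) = (s^2 - 4*s - 32)/(s^2 + 4*s + 3)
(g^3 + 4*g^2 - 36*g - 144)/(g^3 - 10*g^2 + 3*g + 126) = (g^2 + 10*g + 24)/(g^2 - 4*g - 21)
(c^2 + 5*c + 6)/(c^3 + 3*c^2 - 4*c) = (c^2 + 5*c + 6)/(c*(c^2 + 3*c - 4))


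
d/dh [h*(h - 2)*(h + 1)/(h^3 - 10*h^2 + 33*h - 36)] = (-9*h^3 + 43*h^2 - 32*h - 24)/(h^5 - 17*h^4 + 115*h^3 - 387*h^2 + 648*h - 432)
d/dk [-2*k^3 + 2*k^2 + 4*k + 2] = -6*k^2 + 4*k + 4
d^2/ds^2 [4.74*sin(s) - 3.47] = -4.74*sin(s)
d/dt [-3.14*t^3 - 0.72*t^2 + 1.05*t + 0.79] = -9.42*t^2 - 1.44*t + 1.05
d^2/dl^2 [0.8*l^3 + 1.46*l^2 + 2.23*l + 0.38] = 4.8*l + 2.92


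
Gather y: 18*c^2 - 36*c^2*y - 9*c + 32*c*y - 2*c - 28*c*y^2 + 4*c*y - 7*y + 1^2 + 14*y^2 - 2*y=18*c^2 - 11*c + y^2*(14 - 28*c) + y*(-36*c^2 + 36*c - 9) + 1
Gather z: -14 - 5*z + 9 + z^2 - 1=z^2 - 5*z - 6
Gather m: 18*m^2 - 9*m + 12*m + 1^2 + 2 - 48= 18*m^2 + 3*m - 45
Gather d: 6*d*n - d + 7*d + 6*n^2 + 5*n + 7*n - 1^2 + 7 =d*(6*n + 6) + 6*n^2 + 12*n + 6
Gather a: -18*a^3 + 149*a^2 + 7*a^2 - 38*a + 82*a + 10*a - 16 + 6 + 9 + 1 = -18*a^3 + 156*a^2 + 54*a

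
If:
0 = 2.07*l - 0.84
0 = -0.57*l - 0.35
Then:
No Solution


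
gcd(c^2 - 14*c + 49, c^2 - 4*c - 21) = c - 7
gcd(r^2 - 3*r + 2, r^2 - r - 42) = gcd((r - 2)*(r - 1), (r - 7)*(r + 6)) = 1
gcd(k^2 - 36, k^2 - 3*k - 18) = k - 6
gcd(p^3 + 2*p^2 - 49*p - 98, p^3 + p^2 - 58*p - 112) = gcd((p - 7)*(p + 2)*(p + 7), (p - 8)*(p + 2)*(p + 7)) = p^2 + 9*p + 14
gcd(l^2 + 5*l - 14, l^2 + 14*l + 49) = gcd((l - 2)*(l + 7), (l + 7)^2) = l + 7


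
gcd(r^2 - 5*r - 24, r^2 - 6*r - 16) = r - 8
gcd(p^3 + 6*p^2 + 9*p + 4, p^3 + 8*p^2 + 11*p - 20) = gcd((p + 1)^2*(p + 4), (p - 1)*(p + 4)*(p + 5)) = p + 4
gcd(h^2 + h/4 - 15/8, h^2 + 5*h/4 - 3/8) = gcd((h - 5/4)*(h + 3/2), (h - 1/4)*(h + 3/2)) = h + 3/2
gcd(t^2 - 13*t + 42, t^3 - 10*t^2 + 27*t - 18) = t - 6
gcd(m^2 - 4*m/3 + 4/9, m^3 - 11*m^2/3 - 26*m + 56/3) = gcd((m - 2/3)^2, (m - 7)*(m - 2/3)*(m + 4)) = m - 2/3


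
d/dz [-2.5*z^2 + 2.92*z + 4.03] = 2.92 - 5.0*z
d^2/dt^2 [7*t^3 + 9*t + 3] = 42*t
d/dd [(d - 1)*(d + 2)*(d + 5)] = 3*d^2 + 12*d + 3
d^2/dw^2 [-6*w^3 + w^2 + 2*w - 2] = 2 - 36*w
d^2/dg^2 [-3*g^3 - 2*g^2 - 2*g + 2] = -18*g - 4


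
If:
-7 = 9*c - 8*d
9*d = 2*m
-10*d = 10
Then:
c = -5/3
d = -1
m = -9/2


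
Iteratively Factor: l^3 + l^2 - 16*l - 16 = (l - 4)*(l^2 + 5*l + 4) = (l - 4)*(l + 4)*(l + 1)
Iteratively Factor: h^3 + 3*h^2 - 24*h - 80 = (h + 4)*(h^2 - h - 20) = (h + 4)^2*(h - 5)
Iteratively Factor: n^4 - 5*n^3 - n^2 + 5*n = (n)*(n^3 - 5*n^2 - n + 5) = n*(n - 1)*(n^2 - 4*n - 5) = n*(n - 1)*(n + 1)*(n - 5)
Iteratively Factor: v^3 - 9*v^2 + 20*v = (v - 5)*(v^2 - 4*v) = v*(v - 5)*(v - 4)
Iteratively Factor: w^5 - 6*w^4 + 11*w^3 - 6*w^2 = (w - 1)*(w^4 - 5*w^3 + 6*w^2) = (w - 2)*(w - 1)*(w^3 - 3*w^2) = w*(w - 2)*(w - 1)*(w^2 - 3*w) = w*(w - 3)*(w - 2)*(w - 1)*(w)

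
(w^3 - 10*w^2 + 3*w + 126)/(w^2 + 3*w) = w - 13 + 42/w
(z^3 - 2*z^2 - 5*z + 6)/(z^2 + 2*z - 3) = (z^2 - z - 6)/(z + 3)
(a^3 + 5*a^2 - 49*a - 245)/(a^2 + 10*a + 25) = (a^2 - 49)/(a + 5)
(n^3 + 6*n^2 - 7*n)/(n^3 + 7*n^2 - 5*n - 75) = n*(n^2 + 6*n - 7)/(n^3 + 7*n^2 - 5*n - 75)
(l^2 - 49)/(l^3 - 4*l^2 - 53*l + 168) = (l - 7)/(l^2 - 11*l + 24)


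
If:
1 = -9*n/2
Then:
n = -2/9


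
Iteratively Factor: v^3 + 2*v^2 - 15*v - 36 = (v - 4)*(v^2 + 6*v + 9) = (v - 4)*(v + 3)*(v + 3)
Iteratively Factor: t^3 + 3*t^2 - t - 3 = (t + 3)*(t^2 - 1) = (t - 1)*(t + 3)*(t + 1)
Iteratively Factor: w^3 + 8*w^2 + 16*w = (w)*(w^2 + 8*w + 16) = w*(w + 4)*(w + 4)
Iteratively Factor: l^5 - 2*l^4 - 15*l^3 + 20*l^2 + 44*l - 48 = (l + 2)*(l^4 - 4*l^3 - 7*l^2 + 34*l - 24) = (l + 2)*(l + 3)*(l^3 - 7*l^2 + 14*l - 8) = (l - 2)*(l + 2)*(l + 3)*(l^2 - 5*l + 4) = (l - 4)*(l - 2)*(l + 2)*(l + 3)*(l - 1)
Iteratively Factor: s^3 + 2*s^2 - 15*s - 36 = (s + 3)*(s^2 - s - 12) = (s - 4)*(s + 3)*(s + 3)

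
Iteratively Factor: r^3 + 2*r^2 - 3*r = (r)*(r^2 + 2*r - 3) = r*(r - 1)*(r + 3)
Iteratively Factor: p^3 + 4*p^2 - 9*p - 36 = (p + 4)*(p^2 - 9) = (p - 3)*(p + 4)*(p + 3)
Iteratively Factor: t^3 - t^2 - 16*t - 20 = (t + 2)*(t^2 - 3*t - 10) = (t - 5)*(t + 2)*(t + 2)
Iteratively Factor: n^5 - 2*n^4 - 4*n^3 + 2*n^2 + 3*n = (n + 1)*(n^4 - 3*n^3 - n^2 + 3*n) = n*(n + 1)*(n^3 - 3*n^2 - n + 3) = n*(n + 1)^2*(n^2 - 4*n + 3) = n*(n - 1)*(n + 1)^2*(n - 3)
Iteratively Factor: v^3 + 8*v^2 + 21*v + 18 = (v + 2)*(v^2 + 6*v + 9) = (v + 2)*(v + 3)*(v + 3)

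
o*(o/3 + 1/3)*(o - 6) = o^3/3 - 5*o^2/3 - 2*o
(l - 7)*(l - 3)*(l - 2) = l^3 - 12*l^2 + 41*l - 42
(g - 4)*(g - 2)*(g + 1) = g^3 - 5*g^2 + 2*g + 8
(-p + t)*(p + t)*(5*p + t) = -5*p^3 - p^2*t + 5*p*t^2 + t^3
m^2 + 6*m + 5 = (m + 1)*(m + 5)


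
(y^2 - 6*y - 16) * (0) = 0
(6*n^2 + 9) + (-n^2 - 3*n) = 5*n^2 - 3*n + 9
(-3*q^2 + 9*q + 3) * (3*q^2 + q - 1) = -9*q^4 + 24*q^3 + 21*q^2 - 6*q - 3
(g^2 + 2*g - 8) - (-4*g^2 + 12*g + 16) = 5*g^2 - 10*g - 24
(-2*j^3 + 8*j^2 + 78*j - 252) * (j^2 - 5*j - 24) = -2*j^5 + 18*j^4 + 86*j^3 - 834*j^2 - 612*j + 6048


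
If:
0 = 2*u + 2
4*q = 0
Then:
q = 0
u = -1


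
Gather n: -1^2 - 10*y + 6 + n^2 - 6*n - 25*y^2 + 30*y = n^2 - 6*n - 25*y^2 + 20*y + 5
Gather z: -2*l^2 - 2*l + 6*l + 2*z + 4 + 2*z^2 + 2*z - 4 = -2*l^2 + 4*l + 2*z^2 + 4*z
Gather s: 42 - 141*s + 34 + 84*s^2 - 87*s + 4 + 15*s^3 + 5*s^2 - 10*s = 15*s^3 + 89*s^2 - 238*s + 80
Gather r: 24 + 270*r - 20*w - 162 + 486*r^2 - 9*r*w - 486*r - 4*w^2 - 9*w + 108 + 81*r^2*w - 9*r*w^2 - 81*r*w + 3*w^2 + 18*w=r^2*(81*w + 486) + r*(-9*w^2 - 90*w - 216) - w^2 - 11*w - 30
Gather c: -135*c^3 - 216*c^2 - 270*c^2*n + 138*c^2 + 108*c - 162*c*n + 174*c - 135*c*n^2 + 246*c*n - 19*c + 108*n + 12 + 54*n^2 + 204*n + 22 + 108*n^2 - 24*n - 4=-135*c^3 + c^2*(-270*n - 78) + c*(-135*n^2 + 84*n + 263) + 162*n^2 + 288*n + 30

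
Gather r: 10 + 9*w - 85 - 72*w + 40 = -63*w - 35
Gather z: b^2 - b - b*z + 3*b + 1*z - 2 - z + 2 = b^2 - b*z + 2*b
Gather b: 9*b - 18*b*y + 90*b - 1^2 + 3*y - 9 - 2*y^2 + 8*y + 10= b*(99 - 18*y) - 2*y^2 + 11*y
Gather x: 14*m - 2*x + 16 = 14*m - 2*x + 16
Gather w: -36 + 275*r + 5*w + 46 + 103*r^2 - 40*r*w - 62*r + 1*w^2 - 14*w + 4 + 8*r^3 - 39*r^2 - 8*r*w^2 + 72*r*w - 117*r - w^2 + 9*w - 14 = 8*r^3 + 64*r^2 - 8*r*w^2 + 32*r*w + 96*r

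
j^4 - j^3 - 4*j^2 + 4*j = j*(j - 2)*(j - 1)*(j + 2)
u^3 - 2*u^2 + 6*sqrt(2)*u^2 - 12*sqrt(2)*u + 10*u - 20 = (u - 2)*(u + sqrt(2))*(u + 5*sqrt(2))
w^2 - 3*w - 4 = (w - 4)*(w + 1)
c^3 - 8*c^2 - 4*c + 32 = (c - 8)*(c - 2)*(c + 2)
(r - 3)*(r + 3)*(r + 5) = r^3 + 5*r^2 - 9*r - 45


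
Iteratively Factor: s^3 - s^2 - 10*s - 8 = (s + 1)*(s^2 - 2*s - 8) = (s - 4)*(s + 1)*(s + 2)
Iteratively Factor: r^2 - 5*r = (r)*(r - 5)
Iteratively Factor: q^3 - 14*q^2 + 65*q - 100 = (q - 5)*(q^2 - 9*q + 20) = (q - 5)*(q - 4)*(q - 5)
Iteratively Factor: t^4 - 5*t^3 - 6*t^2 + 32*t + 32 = (t + 1)*(t^3 - 6*t^2 + 32) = (t + 1)*(t + 2)*(t^2 - 8*t + 16) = (t - 4)*(t + 1)*(t + 2)*(t - 4)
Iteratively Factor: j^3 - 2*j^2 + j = (j)*(j^2 - 2*j + 1) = j*(j - 1)*(j - 1)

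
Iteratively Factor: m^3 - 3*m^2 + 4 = (m + 1)*(m^2 - 4*m + 4) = (m - 2)*(m + 1)*(m - 2)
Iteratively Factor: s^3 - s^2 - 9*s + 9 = (s - 3)*(s^2 + 2*s - 3) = (s - 3)*(s - 1)*(s + 3)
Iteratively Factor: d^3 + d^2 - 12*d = (d + 4)*(d^2 - 3*d) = d*(d + 4)*(d - 3)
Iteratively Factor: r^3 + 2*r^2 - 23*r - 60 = (r - 5)*(r^2 + 7*r + 12) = (r - 5)*(r + 3)*(r + 4)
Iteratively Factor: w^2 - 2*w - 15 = (w + 3)*(w - 5)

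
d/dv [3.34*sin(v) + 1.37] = 3.34*cos(v)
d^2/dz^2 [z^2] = 2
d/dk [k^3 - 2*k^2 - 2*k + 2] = 3*k^2 - 4*k - 2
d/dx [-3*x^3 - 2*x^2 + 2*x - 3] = -9*x^2 - 4*x + 2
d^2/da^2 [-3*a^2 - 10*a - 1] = -6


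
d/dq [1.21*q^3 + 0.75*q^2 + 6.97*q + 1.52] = 3.63*q^2 + 1.5*q + 6.97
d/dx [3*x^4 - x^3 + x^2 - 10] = x*(12*x^2 - 3*x + 2)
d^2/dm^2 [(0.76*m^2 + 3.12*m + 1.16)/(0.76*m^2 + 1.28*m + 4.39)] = (4.44089209850063e-16*m^4 + 2.12556799999999*m^3 - 11.193888*m^2 - 55.68672*m - 9.70957600000001)/(0.438976*m^6 + 2.217984*m^5 + 11.342544*m^4 + 27.720704*m^3 + 65.518116*m^2 + 74.004864*m + 84.604519)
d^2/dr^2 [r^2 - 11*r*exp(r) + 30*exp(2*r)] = -11*r*exp(r) + 120*exp(2*r) - 22*exp(r) + 2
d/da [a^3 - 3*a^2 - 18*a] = 3*a^2 - 6*a - 18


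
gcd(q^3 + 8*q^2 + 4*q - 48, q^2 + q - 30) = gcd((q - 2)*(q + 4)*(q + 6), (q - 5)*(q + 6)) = q + 6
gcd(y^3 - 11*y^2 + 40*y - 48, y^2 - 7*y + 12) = y^2 - 7*y + 12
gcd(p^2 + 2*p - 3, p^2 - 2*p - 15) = p + 3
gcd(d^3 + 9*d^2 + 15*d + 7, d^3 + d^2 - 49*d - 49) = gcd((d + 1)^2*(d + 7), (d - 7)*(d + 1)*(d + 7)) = d^2 + 8*d + 7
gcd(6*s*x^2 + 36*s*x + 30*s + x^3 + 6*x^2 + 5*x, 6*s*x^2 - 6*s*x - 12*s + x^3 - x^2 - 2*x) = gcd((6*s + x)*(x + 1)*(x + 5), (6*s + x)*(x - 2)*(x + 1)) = 6*s*x + 6*s + x^2 + x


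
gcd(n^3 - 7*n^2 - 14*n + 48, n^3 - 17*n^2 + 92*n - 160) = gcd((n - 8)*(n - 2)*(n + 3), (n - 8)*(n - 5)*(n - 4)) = n - 8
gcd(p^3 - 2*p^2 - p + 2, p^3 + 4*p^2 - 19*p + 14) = p^2 - 3*p + 2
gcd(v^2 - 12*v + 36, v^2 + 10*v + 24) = 1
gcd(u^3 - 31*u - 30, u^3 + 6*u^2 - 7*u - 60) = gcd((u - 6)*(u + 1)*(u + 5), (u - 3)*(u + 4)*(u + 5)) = u + 5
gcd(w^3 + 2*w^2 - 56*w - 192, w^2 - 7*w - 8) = w - 8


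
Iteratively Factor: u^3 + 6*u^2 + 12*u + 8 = (u + 2)*(u^2 + 4*u + 4) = (u + 2)^2*(u + 2)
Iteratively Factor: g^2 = (g)*(g)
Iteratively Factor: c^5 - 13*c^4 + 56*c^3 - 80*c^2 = (c - 4)*(c^4 - 9*c^3 + 20*c^2) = (c - 4)^2*(c^3 - 5*c^2) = c*(c - 4)^2*(c^2 - 5*c) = c*(c - 5)*(c - 4)^2*(c)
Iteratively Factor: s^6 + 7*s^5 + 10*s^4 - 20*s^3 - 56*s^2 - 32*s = (s + 2)*(s^5 + 5*s^4 - 20*s^2 - 16*s) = (s - 2)*(s + 2)*(s^4 + 7*s^3 + 14*s^2 + 8*s) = (s - 2)*(s + 2)^2*(s^3 + 5*s^2 + 4*s) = (s - 2)*(s + 1)*(s + 2)^2*(s^2 + 4*s) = (s - 2)*(s + 1)*(s + 2)^2*(s + 4)*(s)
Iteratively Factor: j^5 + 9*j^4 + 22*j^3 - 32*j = (j - 1)*(j^4 + 10*j^3 + 32*j^2 + 32*j) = j*(j - 1)*(j^3 + 10*j^2 + 32*j + 32) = j*(j - 1)*(j + 2)*(j^2 + 8*j + 16) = j*(j - 1)*(j + 2)*(j + 4)*(j + 4)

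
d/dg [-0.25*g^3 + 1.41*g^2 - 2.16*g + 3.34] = -0.75*g^2 + 2.82*g - 2.16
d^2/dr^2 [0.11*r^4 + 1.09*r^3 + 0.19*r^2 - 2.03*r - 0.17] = 1.32*r^2 + 6.54*r + 0.38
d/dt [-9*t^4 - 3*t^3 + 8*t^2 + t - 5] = -36*t^3 - 9*t^2 + 16*t + 1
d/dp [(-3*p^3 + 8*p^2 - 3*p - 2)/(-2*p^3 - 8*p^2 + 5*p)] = 2*(20*p^4 - 21*p^3 + 2*p^2 - 16*p + 5)/(p^2*(4*p^4 + 32*p^3 + 44*p^2 - 80*p + 25))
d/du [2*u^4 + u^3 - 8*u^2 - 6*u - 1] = 8*u^3 + 3*u^2 - 16*u - 6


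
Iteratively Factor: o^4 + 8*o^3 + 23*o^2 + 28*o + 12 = (o + 2)*(o^3 + 6*o^2 + 11*o + 6) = (o + 1)*(o + 2)*(o^2 + 5*o + 6) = (o + 1)*(o + 2)^2*(o + 3)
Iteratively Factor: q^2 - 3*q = (q)*(q - 3)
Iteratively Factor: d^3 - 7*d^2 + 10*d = (d)*(d^2 - 7*d + 10) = d*(d - 2)*(d - 5)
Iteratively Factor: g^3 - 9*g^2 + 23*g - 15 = (g - 1)*(g^2 - 8*g + 15) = (g - 5)*(g - 1)*(g - 3)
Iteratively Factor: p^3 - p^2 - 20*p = (p - 5)*(p^2 + 4*p) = p*(p - 5)*(p + 4)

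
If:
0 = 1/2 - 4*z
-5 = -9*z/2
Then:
No Solution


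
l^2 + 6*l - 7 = (l - 1)*(l + 7)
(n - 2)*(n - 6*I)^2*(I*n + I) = I*n^4 + 12*n^3 - I*n^3 - 12*n^2 - 38*I*n^2 - 24*n + 36*I*n + 72*I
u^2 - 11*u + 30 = (u - 6)*(u - 5)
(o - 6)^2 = o^2 - 12*o + 36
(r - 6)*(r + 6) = r^2 - 36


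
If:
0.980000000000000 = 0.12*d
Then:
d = 8.17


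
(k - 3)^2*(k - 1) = k^3 - 7*k^2 + 15*k - 9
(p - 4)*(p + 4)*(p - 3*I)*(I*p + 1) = I*p^4 + 4*p^3 - 19*I*p^2 - 64*p + 48*I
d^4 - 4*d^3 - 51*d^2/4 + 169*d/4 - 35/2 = (d - 5)*(d - 2)*(d - 1/2)*(d + 7/2)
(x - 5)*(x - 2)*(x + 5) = x^3 - 2*x^2 - 25*x + 50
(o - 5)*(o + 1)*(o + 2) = o^3 - 2*o^2 - 13*o - 10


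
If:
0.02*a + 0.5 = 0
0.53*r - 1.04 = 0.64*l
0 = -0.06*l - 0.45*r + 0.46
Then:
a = -25.00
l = -0.70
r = 1.12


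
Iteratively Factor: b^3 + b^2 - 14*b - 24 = (b - 4)*(b^2 + 5*b + 6) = (b - 4)*(b + 3)*(b + 2)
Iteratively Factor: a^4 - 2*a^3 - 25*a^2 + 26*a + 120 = (a - 5)*(a^3 + 3*a^2 - 10*a - 24) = (a - 5)*(a - 3)*(a^2 + 6*a + 8) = (a - 5)*(a - 3)*(a + 2)*(a + 4)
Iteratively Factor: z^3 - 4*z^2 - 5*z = (z - 5)*(z^2 + z) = (z - 5)*(z + 1)*(z)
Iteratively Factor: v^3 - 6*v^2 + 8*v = (v - 2)*(v^2 - 4*v) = (v - 4)*(v - 2)*(v)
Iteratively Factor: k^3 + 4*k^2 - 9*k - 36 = (k - 3)*(k^2 + 7*k + 12) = (k - 3)*(k + 4)*(k + 3)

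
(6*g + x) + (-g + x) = 5*g + 2*x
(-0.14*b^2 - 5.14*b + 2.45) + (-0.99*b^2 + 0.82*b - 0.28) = -1.13*b^2 - 4.32*b + 2.17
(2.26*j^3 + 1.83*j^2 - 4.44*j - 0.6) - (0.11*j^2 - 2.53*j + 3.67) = 2.26*j^3 + 1.72*j^2 - 1.91*j - 4.27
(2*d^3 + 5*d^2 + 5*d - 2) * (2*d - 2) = 4*d^4 + 6*d^3 - 14*d + 4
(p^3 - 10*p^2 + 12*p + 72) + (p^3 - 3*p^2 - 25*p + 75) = 2*p^3 - 13*p^2 - 13*p + 147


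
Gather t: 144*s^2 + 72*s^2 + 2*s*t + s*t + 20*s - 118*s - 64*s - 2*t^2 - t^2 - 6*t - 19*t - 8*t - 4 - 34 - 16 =216*s^2 - 162*s - 3*t^2 + t*(3*s - 33) - 54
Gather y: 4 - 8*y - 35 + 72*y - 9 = 64*y - 40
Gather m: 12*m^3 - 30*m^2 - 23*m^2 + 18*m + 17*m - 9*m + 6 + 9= 12*m^3 - 53*m^2 + 26*m + 15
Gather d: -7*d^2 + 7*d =-7*d^2 + 7*d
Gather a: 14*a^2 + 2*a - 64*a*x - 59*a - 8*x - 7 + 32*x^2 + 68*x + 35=14*a^2 + a*(-64*x - 57) + 32*x^2 + 60*x + 28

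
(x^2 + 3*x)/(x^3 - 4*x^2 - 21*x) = 1/(x - 7)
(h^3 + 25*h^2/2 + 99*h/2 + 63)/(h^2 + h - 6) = (h^2 + 19*h/2 + 21)/(h - 2)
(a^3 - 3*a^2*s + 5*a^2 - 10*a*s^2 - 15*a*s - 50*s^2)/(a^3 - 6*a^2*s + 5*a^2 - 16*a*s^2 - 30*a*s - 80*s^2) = (-a + 5*s)/(-a + 8*s)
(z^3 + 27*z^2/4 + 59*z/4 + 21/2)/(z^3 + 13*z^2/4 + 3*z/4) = (4*z^2 + 15*z + 14)/(z*(4*z + 1))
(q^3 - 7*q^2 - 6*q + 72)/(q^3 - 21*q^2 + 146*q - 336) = (q^2 - q - 12)/(q^2 - 15*q + 56)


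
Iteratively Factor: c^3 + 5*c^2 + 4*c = (c + 4)*(c^2 + c) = c*(c + 4)*(c + 1)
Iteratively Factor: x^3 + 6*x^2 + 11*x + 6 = (x + 2)*(x^2 + 4*x + 3) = (x + 1)*(x + 2)*(x + 3)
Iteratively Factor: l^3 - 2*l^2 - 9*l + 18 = (l - 2)*(l^2 - 9) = (l - 3)*(l - 2)*(l + 3)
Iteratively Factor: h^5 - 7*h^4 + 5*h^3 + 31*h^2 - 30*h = (h)*(h^4 - 7*h^3 + 5*h^2 + 31*h - 30) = h*(h - 5)*(h^3 - 2*h^2 - 5*h + 6) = h*(h - 5)*(h + 2)*(h^2 - 4*h + 3) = h*(h - 5)*(h - 1)*(h + 2)*(h - 3)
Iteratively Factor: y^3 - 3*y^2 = (y)*(y^2 - 3*y) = y^2*(y - 3)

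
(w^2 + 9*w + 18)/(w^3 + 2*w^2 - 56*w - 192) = (w + 3)/(w^2 - 4*w - 32)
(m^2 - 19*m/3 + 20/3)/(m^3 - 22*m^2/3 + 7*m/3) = (3*m^2 - 19*m + 20)/(m*(3*m^2 - 22*m + 7))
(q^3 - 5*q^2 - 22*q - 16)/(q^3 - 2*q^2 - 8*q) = (q^2 - 7*q - 8)/(q*(q - 4))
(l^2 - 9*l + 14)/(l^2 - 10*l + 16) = (l - 7)/(l - 8)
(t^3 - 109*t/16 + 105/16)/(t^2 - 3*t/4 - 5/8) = (4*t^2 + 5*t - 21)/(2*(2*t + 1))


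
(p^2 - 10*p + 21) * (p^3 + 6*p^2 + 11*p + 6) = p^5 - 4*p^4 - 28*p^3 + 22*p^2 + 171*p + 126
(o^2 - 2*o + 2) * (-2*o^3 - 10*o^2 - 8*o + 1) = -2*o^5 - 6*o^4 + 8*o^3 - 3*o^2 - 18*o + 2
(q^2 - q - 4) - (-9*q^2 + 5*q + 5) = 10*q^2 - 6*q - 9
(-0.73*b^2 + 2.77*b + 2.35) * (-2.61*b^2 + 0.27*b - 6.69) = 1.9053*b^4 - 7.4268*b^3 - 0.5019*b^2 - 17.8968*b - 15.7215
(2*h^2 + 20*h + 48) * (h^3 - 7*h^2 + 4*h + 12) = 2*h^5 + 6*h^4 - 84*h^3 - 232*h^2 + 432*h + 576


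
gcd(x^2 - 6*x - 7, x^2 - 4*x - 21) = x - 7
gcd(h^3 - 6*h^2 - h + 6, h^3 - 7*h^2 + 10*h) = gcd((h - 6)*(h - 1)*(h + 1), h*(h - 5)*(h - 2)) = 1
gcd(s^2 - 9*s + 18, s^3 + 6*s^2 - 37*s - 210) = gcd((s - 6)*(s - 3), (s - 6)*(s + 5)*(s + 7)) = s - 6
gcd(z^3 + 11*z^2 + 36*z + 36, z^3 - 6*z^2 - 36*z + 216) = z + 6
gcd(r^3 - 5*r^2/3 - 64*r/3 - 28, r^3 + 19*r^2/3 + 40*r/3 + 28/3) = r^2 + 13*r/3 + 14/3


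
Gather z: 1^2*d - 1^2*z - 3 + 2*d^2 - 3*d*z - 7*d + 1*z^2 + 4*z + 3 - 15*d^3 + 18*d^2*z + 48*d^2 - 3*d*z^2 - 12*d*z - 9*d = -15*d^3 + 50*d^2 - 15*d + z^2*(1 - 3*d) + z*(18*d^2 - 15*d + 3)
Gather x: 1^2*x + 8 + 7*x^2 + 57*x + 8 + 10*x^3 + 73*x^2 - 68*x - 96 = 10*x^3 + 80*x^2 - 10*x - 80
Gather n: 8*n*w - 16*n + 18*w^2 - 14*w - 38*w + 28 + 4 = n*(8*w - 16) + 18*w^2 - 52*w + 32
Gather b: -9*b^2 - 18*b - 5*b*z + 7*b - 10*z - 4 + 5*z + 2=-9*b^2 + b*(-5*z - 11) - 5*z - 2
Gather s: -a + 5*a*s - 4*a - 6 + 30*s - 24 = -5*a + s*(5*a + 30) - 30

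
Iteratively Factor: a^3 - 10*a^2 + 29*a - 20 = (a - 1)*(a^2 - 9*a + 20) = (a - 4)*(a - 1)*(a - 5)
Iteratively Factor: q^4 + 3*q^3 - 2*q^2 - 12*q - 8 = (q + 2)*(q^3 + q^2 - 4*q - 4) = (q - 2)*(q + 2)*(q^2 + 3*q + 2) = (q - 2)*(q + 1)*(q + 2)*(q + 2)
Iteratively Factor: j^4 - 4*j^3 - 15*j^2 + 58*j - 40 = (j - 5)*(j^3 + j^2 - 10*j + 8) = (j - 5)*(j - 2)*(j^2 + 3*j - 4) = (j - 5)*(j - 2)*(j - 1)*(j + 4)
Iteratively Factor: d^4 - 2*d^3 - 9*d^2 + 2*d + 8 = (d + 1)*(d^3 - 3*d^2 - 6*d + 8) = (d - 1)*(d + 1)*(d^2 - 2*d - 8) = (d - 1)*(d + 1)*(d + 2)*(d - 4)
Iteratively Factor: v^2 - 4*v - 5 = (v - 5)*(v + 1)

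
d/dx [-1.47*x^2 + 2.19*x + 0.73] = 2.19 - 2.94*x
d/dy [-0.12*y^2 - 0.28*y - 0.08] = -0.24*y - 0.28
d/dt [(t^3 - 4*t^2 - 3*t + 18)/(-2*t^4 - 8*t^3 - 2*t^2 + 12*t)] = (t^4 - 12*t^3 + 18*t^2 + 36*t - 27)/(2*t^2*(t^4 + 4*t^3 - 2*t^2 - 12*t + 9))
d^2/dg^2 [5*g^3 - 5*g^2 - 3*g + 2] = 30*g - 10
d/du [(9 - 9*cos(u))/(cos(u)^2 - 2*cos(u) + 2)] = 9*(2 - cos(u))*sin(u)*cos(u)/(cos(u)^2 - 2*cos(u) + 2)^2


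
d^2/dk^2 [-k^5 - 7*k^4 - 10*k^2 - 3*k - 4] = -20*k^3 - 84*k^2 - 20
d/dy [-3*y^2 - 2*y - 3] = -6*y - 2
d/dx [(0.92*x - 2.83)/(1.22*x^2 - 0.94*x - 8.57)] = (-1.1224*x^2 + 6.9052*x - 10.5446)/(1.4884*x^4 - 2.2936*x^3 - 20.0272*x^2 + 16.1116*x + 73.4449)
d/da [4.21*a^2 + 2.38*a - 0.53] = 8.42*a + 2.38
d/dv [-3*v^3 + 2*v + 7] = 2 - 9*v^2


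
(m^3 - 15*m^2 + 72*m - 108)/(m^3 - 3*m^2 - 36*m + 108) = (m - 6)/(m + 6)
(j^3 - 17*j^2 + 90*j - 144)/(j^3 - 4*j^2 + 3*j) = (j^2 - 14*j + 48)/(j*(j - 1))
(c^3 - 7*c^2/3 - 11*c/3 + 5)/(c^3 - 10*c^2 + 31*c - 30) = (3*c^2 + 2*c - 5)/(3*(c^2 - 7*c + 10))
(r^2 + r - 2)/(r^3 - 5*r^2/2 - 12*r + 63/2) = 2*(r^2 + r - 2)/(2*r^3 - 5*r^2 - 24*r + 63)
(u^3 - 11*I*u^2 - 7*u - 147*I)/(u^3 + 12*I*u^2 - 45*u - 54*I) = (u^2 - 14*I*u - 49)/(u^2 + 9*I*u - 18)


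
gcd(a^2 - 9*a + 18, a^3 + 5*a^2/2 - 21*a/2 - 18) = a - 3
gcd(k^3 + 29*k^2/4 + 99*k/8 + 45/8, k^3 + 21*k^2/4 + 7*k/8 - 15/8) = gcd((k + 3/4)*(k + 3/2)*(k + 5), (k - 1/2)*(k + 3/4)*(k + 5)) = k^2 + 23*k/4 + 15/4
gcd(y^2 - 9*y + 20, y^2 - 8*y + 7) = 1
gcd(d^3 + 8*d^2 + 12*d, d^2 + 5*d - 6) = d + 6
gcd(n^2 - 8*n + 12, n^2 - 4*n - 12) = n - 6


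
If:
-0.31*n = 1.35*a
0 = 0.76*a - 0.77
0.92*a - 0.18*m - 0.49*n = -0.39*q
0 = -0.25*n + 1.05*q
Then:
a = 1.01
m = 14.91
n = -4.41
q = -1.05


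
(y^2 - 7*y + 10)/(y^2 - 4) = (y - 5)/(y + 2)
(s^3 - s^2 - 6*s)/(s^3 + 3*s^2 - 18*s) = (s + 2)/(s + 6)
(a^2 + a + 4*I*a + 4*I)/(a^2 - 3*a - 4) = (a + 4*I)/(a - 4)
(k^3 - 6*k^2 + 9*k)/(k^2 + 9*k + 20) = k*(k^2 - 6*k + 9)/(k^2 + 9*k + 20)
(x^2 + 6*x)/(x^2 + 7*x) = (x + 6)/(x + 7)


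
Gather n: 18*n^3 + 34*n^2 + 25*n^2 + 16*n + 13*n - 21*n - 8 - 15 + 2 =18*n^3 + 59*n^2 + 8*n - 21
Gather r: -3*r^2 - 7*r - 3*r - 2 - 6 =-3*r^2 - 10*r - 8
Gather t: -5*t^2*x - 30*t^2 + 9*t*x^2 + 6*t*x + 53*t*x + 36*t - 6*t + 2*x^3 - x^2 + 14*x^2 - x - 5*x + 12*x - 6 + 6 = t^2*(-5*x - 30) + t*(9*x^2 + 59*x + 30) + 2*x^3 + 13*x^2 + 6*x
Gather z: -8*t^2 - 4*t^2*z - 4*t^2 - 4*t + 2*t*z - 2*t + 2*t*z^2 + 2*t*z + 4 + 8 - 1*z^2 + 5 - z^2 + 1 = -12*t^2 - 6*t + z^2*(2*t - 2) + z*(-4*t^2 + 4*t) + 18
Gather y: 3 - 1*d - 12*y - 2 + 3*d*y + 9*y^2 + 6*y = -d + 9*y^2 + y*(3*d - 6) + 1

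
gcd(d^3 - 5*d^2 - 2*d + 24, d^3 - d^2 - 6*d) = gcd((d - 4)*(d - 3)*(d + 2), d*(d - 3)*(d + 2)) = d^2 - d - 6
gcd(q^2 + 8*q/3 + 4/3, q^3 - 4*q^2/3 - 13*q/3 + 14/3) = q + 2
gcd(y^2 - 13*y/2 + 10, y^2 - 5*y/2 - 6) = y - 4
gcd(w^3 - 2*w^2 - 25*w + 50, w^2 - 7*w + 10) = w^2 - 7*w + 10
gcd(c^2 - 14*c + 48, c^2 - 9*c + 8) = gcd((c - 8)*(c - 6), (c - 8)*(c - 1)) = c - 8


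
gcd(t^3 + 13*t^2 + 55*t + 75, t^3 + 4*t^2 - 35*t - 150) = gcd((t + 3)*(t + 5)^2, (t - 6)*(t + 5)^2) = t^2 + 10*t + 25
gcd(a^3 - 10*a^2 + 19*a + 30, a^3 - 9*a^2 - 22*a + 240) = a - 6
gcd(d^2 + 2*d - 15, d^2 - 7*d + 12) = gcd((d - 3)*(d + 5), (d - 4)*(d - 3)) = d - 3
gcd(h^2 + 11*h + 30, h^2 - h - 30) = h + 5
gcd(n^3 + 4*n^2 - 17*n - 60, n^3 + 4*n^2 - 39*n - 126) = n + 3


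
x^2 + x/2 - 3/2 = (x - 1)*(x + 3/2)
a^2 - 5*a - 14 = (a - 7)*(a + 2)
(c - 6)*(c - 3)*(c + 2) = c^3 - 7*c^2 + 36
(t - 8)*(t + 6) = t^2 - 2*t - 48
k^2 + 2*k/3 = k*(k + 2/3)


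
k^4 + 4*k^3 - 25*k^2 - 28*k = k*(k - 4)*(k + 1)*(k + 7)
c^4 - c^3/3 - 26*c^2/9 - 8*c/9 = c*(c - 2)*(c + 1/3)*(c + 4/3)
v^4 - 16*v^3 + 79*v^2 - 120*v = v*(v - 8)*(v - 5)*(v - 3)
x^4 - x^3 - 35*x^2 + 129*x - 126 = (x - 3)^2*(x - 2)*(x + 7)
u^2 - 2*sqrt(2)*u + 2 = (u - sqrt(2))^2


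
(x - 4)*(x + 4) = x^2 - 16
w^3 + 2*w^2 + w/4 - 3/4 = (w - 1/2)*(w + 1)*(w + 3/2)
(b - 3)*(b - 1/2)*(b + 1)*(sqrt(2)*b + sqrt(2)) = sqrt(2)*b^4 - 3*sqrt(2)*b^3/2 - 9*sqrt(2)*b^2/2 - sqrt(2)*b/2 + 3*sqrt(2)/2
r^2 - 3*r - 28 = (r - 7)*(r + 4)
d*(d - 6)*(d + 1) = d^3 - 5*d^2 - 6*d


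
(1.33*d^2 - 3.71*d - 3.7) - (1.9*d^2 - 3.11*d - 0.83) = -0.57*d^2 - 0.6*d - 2.87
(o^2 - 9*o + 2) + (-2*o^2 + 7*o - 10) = -o^2 - 2*o - 8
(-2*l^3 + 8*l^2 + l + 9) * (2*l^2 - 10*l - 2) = -4*l^5 + 36*l^4 - 74*l^3 - 8*l^2 - 92*l - 18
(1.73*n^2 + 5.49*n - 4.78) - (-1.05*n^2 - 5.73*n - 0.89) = 2.78*n^2 + 11.22*n - 3.89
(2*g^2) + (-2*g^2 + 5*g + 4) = 5*g + 4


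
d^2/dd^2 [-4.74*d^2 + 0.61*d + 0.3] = -9.48000000000000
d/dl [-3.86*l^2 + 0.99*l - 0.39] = 0.99 - 7.72*l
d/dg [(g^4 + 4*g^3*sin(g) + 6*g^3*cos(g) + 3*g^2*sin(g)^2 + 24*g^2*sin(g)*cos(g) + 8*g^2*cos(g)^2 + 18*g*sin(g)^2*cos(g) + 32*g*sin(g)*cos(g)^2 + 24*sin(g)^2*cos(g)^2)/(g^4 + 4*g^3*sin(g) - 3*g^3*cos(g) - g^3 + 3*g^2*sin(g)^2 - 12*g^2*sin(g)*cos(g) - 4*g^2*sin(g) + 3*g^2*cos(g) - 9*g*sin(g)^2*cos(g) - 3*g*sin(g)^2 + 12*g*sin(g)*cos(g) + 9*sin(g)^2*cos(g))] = (-9*g^3*sin(g) - 16*g^2*sin(g)*cos(g) - 9*sqrt(2)*g^2*cos(g + pi/4) - g^2 + 16*sqrt(2)*g*sin(g)*sin(g + pi/4) + 24*g*sin(g)*cos(g)^2 + 6*g*cos(g) - 16*g + 24*sqrt(2)*cos(g)^2*cos(g + pi/4) + 26*cos(g)^2)/((g - 1)^2*(g - 3*cos(g))^2)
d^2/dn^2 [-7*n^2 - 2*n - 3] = -14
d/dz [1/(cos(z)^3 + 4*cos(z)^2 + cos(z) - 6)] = (3*cos(z)^2 + 8*cos(z) + 1)*sin(z)/(cos(z)^3 + 4*cos(z)^2 + cos(z) - 6)^2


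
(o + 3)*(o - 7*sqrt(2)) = o^2 - 7*sqrt(2)*o + 3*o - 21*sqrt(2)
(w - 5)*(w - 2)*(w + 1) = w^3 - 6*w^2 + 3*w + 10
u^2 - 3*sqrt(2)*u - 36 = (u - 6*sqrt(2))*(u + 3*sqrt(2))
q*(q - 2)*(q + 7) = q^3 + 5*q^2 - 14*q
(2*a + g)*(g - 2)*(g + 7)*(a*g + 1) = 2*a^2*g^3 + 10*a^2*g^2 - 28*a^2*g + a*g^4 + 5*a*g^3 - 12*a*g^2 + 10*a*g - 28*a + g^3 + 5*g^2 - 14*g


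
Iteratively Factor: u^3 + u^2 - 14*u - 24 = (u + 2)*(u^2 - u - 12) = (u + 2)*(u + 3)*(u - 4)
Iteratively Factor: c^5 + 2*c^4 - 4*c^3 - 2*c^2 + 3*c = (c)*(c^4 + 2*c^3 - 4*c^2 - 2*c + 3) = c*(c - 1)*(c^3 + 3*c^2 - c - 3) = c*(c - 1)^2*(c^2 + 4*c + 3) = c*(c - 1)^2*(c + 3)*(c + 1)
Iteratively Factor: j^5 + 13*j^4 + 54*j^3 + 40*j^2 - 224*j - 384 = (j + 4)*(j^4 + 9*j^3 + 18*j^2 - 32*j - 96) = (j - 2)*(j + 4)*(j^3 + 11*j^2 + 40*j + 48) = (j - 2)*(j + 4)^2*(j^2 + 7*j + 12) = (j - 2)*(j + 4)^3*(j + 3)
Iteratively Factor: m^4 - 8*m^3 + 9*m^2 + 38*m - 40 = (m + 2)*(m^3 - 10*m^2 + 29*m - 20) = (m - 1)*(m + 2)*(m^2 - 9*m + 20) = (m - 5)*(m - 1)*(m + 2)*(m - 4)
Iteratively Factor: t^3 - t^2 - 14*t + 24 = (t + 4)*(t^2 - 5*t + 6) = (t - 3)*(t + 4)*(t - 2)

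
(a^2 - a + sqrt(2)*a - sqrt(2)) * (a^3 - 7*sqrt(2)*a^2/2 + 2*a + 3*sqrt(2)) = a^5 - 5*sqrt(2)*a^4/2 - a^4 - 5*a^3 + 5*sqrt(2)*a^3/2 + 5*a^2 + 5*sqrt(2)*a^2 - 5*sqrt(2)*a + 6*a - 6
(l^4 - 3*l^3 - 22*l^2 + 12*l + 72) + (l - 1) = l^4 - 3*l^3 - 22*l^2 + 13*l + 71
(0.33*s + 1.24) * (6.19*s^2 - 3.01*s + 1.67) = 2.0427*s^3 + 6.6823*s^2 - 3.1813*s + 2.0708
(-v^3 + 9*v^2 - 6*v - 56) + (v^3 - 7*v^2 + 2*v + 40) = 2*v^2 - 4*v - 16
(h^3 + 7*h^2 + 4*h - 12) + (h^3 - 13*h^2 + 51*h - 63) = 2*h^3 - 6*h^2 + 55*h - 75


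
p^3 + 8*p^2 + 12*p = p*(p + 2)*(p + 6)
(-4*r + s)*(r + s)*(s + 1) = -4*r^2*s - 4*r^2 - 3*r*s^2 - 3*r*s + s^3 + s^2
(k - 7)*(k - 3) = k^2 - 10*k + 21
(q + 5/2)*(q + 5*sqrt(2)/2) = q^2 + 5*q/2 + 5*sqrt(2)*q/2 + 25*sqrt(2)/4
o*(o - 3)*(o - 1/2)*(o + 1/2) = o^4 - 3*o^3 - o^2/4 + 3*o/4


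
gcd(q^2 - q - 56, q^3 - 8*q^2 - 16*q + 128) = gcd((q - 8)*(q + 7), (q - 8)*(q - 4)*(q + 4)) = q - 8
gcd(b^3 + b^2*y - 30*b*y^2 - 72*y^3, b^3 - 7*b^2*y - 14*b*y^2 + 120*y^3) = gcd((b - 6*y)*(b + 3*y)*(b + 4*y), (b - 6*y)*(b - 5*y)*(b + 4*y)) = -b^2 + 2*b*y + 24*y^2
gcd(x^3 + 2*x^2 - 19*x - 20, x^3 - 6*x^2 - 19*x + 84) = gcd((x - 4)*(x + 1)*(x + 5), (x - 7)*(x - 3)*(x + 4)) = 1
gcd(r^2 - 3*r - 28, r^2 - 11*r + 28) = r - 7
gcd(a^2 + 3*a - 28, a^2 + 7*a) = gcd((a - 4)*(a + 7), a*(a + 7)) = a + 7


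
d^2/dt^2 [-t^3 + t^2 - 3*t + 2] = 2 - 6*t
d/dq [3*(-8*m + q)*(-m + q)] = -27*m + 6*q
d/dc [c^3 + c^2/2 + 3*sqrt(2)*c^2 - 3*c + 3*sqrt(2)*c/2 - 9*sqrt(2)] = 3*c^2 + c + 6*sqrt(2)*c - 3 + 3*sqrt(2)/2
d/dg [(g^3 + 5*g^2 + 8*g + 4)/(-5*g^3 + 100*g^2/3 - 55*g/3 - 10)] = 3*(35*g^4 + 26*g^3 - 197*g^2 - 220*g - 4)/(5*(9*g^6 - 120*g^5 + 466*g^4 - 404*g^3 - 119*g^2 + 132*g + 36))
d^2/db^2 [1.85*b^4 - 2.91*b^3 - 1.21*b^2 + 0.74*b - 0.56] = 22.2*b^2 - 17.46*b - 2.42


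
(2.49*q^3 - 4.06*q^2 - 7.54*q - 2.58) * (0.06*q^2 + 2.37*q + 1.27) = 0.1494*q^5 + 5.6577*q^4 - 6.9123*q^3 - 23.1808*q^2 - 15.6904*q - 3.2766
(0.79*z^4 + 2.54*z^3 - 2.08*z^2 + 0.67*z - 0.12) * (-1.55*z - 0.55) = -1.2245*z^5 - 4.3715*z^4 + 1.827*z^3 + 0.1055*z^2 - 0.1825*z + 0.066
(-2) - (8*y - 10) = 8 - 8*y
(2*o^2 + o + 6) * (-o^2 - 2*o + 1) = -2*o^4 - 5*o^3 - 6*o^2 - 11*o + 6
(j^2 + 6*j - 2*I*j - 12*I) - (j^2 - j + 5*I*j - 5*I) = 7*j - 7*I*j - 7*I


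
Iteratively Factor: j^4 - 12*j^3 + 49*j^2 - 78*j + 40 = (j - 4)*(j^3 - 8*j^2 + 17*j - 10) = (j - 4)*(j - 1)*(j^2 - 7*j + 10) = (j - 5)*(j - 4)*(j - 1)*(j - 2)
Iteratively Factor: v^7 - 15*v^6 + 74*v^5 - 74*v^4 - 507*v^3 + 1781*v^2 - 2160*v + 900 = (v - 2)*(v^6 - 13*v^5 + 48*v^4 + 22*v^3 - 463*v^2 + 855*v - 450) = (v - 3)*(v - 2)*(v^5 - 10*v^4 + 18*v^3 + 76*v^2 - 235*v + 150) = (v - 3)*(v - 2)*(v - 1)*(v^4 - 9*v^3 + 9*v^2 + 85*v - 150) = (v - 3)*(v - 2)^2*(v - 1)*(v^3 - 7*v^2 - 5*v + 75) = (v - 5)*(v - 3)*(v - 2)^2*(v - 1)*(v^2 - 2*v - 15) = (v - 5)^2*(v - 3)*(v - 2)^2*(v - 1)*(v + 3)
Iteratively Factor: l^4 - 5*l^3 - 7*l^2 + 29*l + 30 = (l + 2)*(l^3 - 7*l^2 + 7*l + 15) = (l + 1)*(l + 2)*(l^2 - 8*l + 15) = (l - 5)*(l + 1)*(l + 2)*(l - 3)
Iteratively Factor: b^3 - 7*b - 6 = (b + 1)*(b^2 - b - 6) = (b - 3)*(b + 1)*(b + 2)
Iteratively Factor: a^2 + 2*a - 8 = (a - 2)*(a + 4)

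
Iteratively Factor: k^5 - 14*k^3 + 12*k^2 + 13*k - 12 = (k + 1)*(k^4 - k^3 - 13*k^2 + 25*k - 12) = (k - 3)*(k + 1)*(k^3 + 2*k^2 - 7*k + 4) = (k - 3)*(k - 1)*(k + 1)*(k^2 + 3*k - 4) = (k - 3)*(k - 1)^2*(k + 1)*(k + 4)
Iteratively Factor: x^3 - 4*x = (x + 2)*(x^2 - 2*x) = x*(x + 2)*(x - 2)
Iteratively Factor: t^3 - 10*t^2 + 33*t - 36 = (t - 3)*(t^2 - 7*t + 12) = (t - 4)*(t - 3)*(t - 3)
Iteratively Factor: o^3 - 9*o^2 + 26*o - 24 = (o - 2)*(o^2 - 7*o + 12) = (o - 3)*(o - 2)*(o - 4)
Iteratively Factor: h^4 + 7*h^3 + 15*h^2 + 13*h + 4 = (h + 1)*(h^3 + 6*h^2 + 9*h + 4) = (h + 1)*(h + 4)*(h^2 + 2*h + 1) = (h + 1)^2*(h + 4)*(h + 1)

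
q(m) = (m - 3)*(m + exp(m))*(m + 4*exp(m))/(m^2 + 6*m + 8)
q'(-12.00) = 0.23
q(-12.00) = -27.00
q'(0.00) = -3.25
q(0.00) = -1.50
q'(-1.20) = 3.69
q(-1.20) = 0.01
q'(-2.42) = 17.28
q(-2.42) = 39.30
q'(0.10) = -3.45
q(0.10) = -1.84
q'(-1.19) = 3.47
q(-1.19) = 0.04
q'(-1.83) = 224.10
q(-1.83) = -25.98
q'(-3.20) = -79.96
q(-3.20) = 61.96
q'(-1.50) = 18.70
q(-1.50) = -2.79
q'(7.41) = 914888.89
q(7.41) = 451125.42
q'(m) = (-2*m - 6)*(m - 3)*(m + exp(m))*(m + 4*exp(m))/(m^2 + 6*m + 8)^2 + (m - 3)*(m + exp(m))*(4*exp(m) + 1)/(m^2 + 6*m + 8) + (m - 3)*(m + 4*exp(m))*(exp(m) + 1)/(m^2 + 6*m + 8) + (m + exp(m))*(m + 4*exp(m))/(m^2 + 6*m + 8)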